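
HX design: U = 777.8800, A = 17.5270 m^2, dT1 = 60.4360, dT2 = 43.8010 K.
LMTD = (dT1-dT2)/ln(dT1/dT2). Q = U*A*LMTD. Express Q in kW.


LMTD = 51.6730 K
Q = 777.8800 * 17.5270 * 51.6730 = 704504.6005 W = 704.5046 kW

704.5046 kW


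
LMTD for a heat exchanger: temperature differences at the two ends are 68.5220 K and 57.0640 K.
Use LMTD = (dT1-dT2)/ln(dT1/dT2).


dT1/dT2 = 1.2008
ln(dT1/dT2) = 0.1830
LMTD = 11.4580 / 0.1830 = 62.6184 K

62.6184 K


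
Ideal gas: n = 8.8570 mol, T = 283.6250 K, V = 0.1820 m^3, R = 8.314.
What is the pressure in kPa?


P = nRT/V = 8.8570 * 8.314 * 283.6250 / 0.1820
= 20885.3219 / 0.1820 = 114754.5160 Pa = 114.7545 kPa

114.7545 kPa


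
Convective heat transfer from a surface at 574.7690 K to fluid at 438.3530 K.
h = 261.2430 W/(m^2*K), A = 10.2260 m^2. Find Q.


dT = 136.4160 K
Q = 261.2430 * 10.2260 * 136.4160 = 364431.3767 W

364431.3767 W


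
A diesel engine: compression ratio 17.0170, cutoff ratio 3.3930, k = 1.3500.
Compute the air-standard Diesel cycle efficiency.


r^(k-1) = 2.6966
rc^k = 5.2034
eta = 0.5175 = 51.7479%

51.7479%


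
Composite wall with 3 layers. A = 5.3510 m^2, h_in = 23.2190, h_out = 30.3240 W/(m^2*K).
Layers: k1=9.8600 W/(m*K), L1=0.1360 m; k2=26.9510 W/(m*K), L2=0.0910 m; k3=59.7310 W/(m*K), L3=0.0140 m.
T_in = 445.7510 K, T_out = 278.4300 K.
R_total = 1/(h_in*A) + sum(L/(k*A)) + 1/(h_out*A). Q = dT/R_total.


R_conv_in = 1/(23.2190*5.3510) = 0.0080
R_1 = 0.1360/(9.8600*5.3510) = 0.0026
R_2 = 0.0910/(26.9510*5.3510) = 0.0006
R_3 = 0.0140/(59.7310*5.3510) = 4.3802e-05
R_conv_out = 1/(30.3240*5.3510) = 0.0062
R_total = 0.0175 K/W
Q = 167.3210 / 0.0175 = 9580.9628 W

R_total = 0.0175 K/W, Q = 9580.9628 W


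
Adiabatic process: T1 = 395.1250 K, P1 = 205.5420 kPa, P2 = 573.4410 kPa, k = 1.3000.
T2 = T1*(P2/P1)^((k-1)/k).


(k-1)/k = 0.2308
(P2/P1)^exp = 1.2672
T2 = 395.1250 * 1.2672 = 500.6827 K

500.6827 K


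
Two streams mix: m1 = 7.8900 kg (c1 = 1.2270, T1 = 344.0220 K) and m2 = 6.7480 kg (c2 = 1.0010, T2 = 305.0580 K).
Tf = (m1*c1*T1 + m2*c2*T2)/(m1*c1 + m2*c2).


num = 5391.0772
den = 16.4358
Tf = 328.0086 K

328.0086 K


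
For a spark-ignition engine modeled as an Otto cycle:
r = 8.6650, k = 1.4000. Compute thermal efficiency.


r^(k-1) = 2.3720
eta = 1 - 1/2.3720 = 0.5784 = 57.8408%

57.8408%


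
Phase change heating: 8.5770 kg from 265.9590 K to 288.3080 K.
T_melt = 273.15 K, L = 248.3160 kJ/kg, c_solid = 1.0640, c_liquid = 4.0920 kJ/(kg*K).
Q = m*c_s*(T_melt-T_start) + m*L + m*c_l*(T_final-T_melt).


Q1 (sensible, solid) = 8.5770 * 1.0640 * 7.1910 = 65.6245 kJ
Q2 (latent) = 8.5770 * 248.3160 = 2129.8063 kJ
Q3 (sensible, liquid) = 8.5770 * 4.0920 * 15.1580 = 532.0016 kJ
Q_total = 2727.4325 kJ

2727.4325 kJ


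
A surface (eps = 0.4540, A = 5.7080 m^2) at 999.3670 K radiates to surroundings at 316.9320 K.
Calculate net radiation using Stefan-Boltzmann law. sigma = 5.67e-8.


T^4 = 9.9747e+11
Tsurr^4 = 1.0089e+10
Q = 0.4540 * 5.67e-8 * 5.7080 * 9.8738e+11 = 145080.0356 W

145080.0356 W


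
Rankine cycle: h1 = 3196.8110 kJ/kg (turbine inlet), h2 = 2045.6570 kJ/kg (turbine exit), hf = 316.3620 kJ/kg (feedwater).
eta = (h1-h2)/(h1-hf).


W = 1151.1540 kJ/kg
Q_in = 2880.4490 kJ/kg
eta = 0.3996 = 39.9644%

eta = 39.9644%


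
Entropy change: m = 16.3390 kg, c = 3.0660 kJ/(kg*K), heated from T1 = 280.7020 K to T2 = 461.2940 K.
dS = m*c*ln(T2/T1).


T2/T1 = 1.6434
ln(T2/T1) = 0.4967
dS = 16.3390 * 3.0660 * 0.4967 = 24.8845 kJ/K

24.8845 kJ/K


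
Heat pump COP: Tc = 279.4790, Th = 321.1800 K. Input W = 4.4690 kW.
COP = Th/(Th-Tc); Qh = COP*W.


COP = 321.1800 / 41.7010 = 7.7020
Qh = 7.7020 * 4.4690 = 34.4201 kW

COP = 7.7020, Qh = 34.4201 kW


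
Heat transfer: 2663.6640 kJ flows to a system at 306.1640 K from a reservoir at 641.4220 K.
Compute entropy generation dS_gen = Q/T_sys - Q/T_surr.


dS_sys = 2663.6640/306.1640 = 8.7001 kJ/K
dS_surr = -2663.6640/641.4220 = -4.1527 kJ/K
dS_gen = 8.7001 - 4.1527 = 4.5474 kJ/K (irreversible)

dS_gen = 4.5474 kJ/K, irreversible


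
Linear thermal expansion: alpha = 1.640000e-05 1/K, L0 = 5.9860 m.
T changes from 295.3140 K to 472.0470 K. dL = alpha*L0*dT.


dT = 176.7330 K
dL = 1.640000e-05 * 5.9860 * 176.7330 = 0.017350 m
L_final = 6.003350 m

dL = 0.017350 m


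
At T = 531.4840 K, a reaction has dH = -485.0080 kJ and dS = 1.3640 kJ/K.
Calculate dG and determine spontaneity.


T*dS = 531.4840 * 1.3640 = 724.9442 kJ
dG = -485.0080 - 724.9442 = -1209.9522 kJ (spontaneous)

dG = -1209.9522 kJ, spontaneous


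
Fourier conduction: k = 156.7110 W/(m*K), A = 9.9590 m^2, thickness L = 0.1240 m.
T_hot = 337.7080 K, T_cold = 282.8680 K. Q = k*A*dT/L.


dT = 54.8400 K
Q = 156.7110 * 9.9590 * 54.8400 / 0.1240 = 690225.4606 W

690225.4606 W


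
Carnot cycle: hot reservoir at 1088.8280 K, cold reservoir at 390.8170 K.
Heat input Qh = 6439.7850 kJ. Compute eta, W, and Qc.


eta = 1 - 390.8170/1088.8280 = 0.6411
W = 0.6411 * 6439.7850 = 4128.3295 kJ
Qc = 6439.7850 - 4128.3295 = 2311.4555 kJ

eta = 64.1066%, W = 4128.3295 kJ, Qc = 2311.4555 kJ


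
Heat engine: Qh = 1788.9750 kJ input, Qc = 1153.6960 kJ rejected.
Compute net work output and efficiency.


W = 1788.9750 - 1153.6960 = 635.2790 kJ
eta = 635.2790 / 1788.9750 = 0.3551 = 35.5108%

W = 635.2790 kJ, eta = 35.5108%


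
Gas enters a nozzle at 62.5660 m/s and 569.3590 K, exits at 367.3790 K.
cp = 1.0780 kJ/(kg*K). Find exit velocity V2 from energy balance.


dT = 201.9800 K
2*cp*1000*dT = 435468.8800
V1^2 = 3914.5044
V2 = sqrt(439383.3844) = 662.8600 m/s

662.8600 m/s


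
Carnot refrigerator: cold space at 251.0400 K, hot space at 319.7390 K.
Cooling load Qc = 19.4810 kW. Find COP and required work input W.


COP = 251.0400 / 68.6990 = 3.6542
W = 19.4810 / 3.6542 = 5.3311 kW

COP = 3.6542, W = 5.3311 kW


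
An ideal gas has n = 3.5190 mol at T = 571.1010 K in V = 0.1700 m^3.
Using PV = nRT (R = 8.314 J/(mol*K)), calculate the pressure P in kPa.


P = nRT/V = 3.5190 * 8.314 * 571.1010 / 0.1700
= 16708.6825 / 0.1700 = 98286.3679 Pa = 98.2864 kPa

98.2864 kPa


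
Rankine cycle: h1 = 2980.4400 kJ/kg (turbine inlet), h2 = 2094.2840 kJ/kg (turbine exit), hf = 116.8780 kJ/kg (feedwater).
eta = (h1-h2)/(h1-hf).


W = 886.1560 kJ/kg
Q_in = 2863.5620 kJ/kg
eta = 0.3095 = 30.9459%

eta = 30.9459%


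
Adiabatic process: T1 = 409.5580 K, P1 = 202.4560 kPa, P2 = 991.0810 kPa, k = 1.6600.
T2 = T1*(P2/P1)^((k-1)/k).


(k-1)/k = 0.3976
(P2/P1)^exp = 1.8804
T2 = 409.5580 * 1.8804 = 770.1312 K

770.1312 K


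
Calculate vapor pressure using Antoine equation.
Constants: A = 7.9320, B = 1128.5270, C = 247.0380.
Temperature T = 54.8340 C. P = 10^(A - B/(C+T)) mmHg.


C+T = 301.8720
B/(C+T) = 3.7384
log10(P) = 7.9320 - 3.7384 = 4.1936
P = 10^4.1936 = 15616.0478 mmHg

15616.0478 mmHg


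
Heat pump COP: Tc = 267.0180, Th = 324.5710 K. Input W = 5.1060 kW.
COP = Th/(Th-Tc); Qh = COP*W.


COP = 324.5710 / 57.5530 = 5.6395
Qh = 5.6395 * 5.1060 = 28.7954 kW

COP = 5.6395, Qh = 28.7954 kW


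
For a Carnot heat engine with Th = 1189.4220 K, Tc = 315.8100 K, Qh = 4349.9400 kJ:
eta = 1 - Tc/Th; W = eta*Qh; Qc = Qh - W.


eta = 1 - 315.8100/1189.4220 = 0.7345
W = 0.7345 * 4349.9400 = 3194.9634 kJ
Qc = 4349.9400 - 3194.9634 = 1154.9766 kJ

eta = 73.4484%, W = 3194.9634 kJ, Qc = 1154.9766 kJ


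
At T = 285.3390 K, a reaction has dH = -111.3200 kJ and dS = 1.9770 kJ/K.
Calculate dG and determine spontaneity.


T*dS = 285.3390 * 1.9770 = 564.1152 kJ
dG = -111.3200 - 564.1152 = -675.4352 kJ (spontaneous)

dG = -675.4352 kJ, spontaneous


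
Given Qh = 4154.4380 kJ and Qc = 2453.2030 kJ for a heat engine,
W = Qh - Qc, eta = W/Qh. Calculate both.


W = 4154.4380 - 2453.2030 = 1701.2350 kJ
eta = 1701.2350 / 4154.4380 = 0.4095 = 40.9498%

W = 1701.2350 kJ, eta = 40.9498%


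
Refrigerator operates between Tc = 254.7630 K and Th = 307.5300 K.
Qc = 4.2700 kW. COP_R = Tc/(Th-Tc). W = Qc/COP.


COP = 254.7630 / 52.7670 = 4.8281
W = 4.2700 / 4.8281 = 0.8844 kW

COP = 4.8281, W = 0.8844 kW


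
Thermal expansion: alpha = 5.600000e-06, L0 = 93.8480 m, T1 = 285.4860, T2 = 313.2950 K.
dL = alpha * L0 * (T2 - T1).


dT = 27.8090 K
dL = 5.600000e-06 * 93.8480 * 27.8090 = 0.014615 m
L_final = 93.862615 m

dL = 0.014615 m


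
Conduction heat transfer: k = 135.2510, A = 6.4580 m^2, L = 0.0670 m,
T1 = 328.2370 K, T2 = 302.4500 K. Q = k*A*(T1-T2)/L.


dT = 25.7870 K
Q = 135.2510 * 6.4580 * 25.7870 / 0.0670 = 336174.3262 W

336174.3262 W


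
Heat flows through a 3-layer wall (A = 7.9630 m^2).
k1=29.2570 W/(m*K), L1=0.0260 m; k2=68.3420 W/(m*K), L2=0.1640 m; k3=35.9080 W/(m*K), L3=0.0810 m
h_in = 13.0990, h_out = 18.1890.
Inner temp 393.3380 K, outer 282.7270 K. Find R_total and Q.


R_conv_in = 1/(13.0990*7.9630) = 0.0096
R_1 = 0.0260/(29.2570*7.9630) = 0.0001
R_2 = 0.1640/(68.3420*7.9630) = 0.0003
R_3 = 0.0810/(35.9080*7.9630) = 0.0003
R_conv_out = 1/(18.1890*7.9630) = 0.0069
R_total = 0.0172 K/W
Q = 110.6110 / 0.0172 = 6435.5461 W

R_total = 0.0172 K/W, Q = 6435.5461 W


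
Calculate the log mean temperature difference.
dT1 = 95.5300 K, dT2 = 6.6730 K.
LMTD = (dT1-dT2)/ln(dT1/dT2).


dT1/dT2 = 14.3159
ln(dT1/dT2) = 2.6614
LMTD = 88.8570 / 2.6614 = 33.3877 K

33.3877 K


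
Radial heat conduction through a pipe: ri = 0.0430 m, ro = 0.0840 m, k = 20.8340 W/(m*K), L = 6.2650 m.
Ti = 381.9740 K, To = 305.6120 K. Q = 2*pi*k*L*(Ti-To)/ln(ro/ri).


dT = 76.3620 K
ln(ro/ri) = 0.6696
Q = 2*pi*20.8340*6.2650*76.3620 / 0.6696 = 93524.3358 W

93524.3358 W


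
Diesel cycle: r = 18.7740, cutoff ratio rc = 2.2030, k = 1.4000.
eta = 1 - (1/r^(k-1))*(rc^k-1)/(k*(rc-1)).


r^(k-1) = 3.2316
rc^k = 3.0215
eta = 0.6286 = 62.8590%

62.8590%


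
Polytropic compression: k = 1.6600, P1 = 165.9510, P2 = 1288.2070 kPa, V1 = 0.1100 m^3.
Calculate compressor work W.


(k-1)/k = 0.3976
(P2/P1)^exp = 2.2587
W = 2.5152 * 165.9510 * 0.1100 * (2.2587 - 1) = 57.7906 kJ

57.7906 kJ


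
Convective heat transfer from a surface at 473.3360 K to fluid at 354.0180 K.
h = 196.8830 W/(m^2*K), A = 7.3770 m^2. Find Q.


dT = 119.3180 K
Q = 196.8830 * 7.3770 * 119.3180 = 173298.1661 W

173298.1661 W


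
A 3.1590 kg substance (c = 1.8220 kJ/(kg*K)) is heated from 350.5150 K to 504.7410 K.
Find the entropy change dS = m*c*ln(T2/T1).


T2/T1 = 1.4400
ln(T2/T1) = 0.3646
dS = 3.1590 * 1.8220 * 0.3646 = 2.0988 kJ/K

2.0988 kJ/K


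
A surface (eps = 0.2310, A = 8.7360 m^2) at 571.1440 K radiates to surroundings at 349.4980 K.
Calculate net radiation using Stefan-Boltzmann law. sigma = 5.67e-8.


T^4 = 1.0641e+11
Tsurr^4 = 1.4920e+10
Q = 0.2310 * 5.67e-8 * 8.7360 * 9.1490e+10 = 10468.3855 W

10468.3855 W


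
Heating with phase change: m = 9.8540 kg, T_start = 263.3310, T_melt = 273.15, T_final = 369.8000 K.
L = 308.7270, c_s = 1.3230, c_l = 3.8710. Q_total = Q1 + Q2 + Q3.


Q1 (sensible, solid) = 9.8540 * 1.3230 * 9.8190 = 128.0088 kJ
Q2 (latent) = 9.8540 * 308.7270 = 3042.1959 kJ
Q3 (sensible, liquid) = 9.8540 * 3.8710 * 96.6500 = 3686.6982 kJ
Q_total = 6856.9028 kJ

6856.9028 kJ


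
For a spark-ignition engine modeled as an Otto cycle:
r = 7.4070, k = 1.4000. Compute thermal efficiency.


r^(k-1) = 2.2277
eta = 1 - 1/2.2277 = 0.5511 = 55.1107%

55.1107%


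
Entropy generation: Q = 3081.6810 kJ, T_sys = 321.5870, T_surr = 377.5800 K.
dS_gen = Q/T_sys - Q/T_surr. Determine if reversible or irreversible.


dS_sys = 3081.6810/321.5870 = 9.5827 kJ/K
dS_surr = -3081.6810/377.5800 = -8.1617 kJ/K
dS_gen = 9.5827 - 8.1617 = 1.4211 kJ/K (irreversible)

dS_gen = 1.4211 kJ/K, irreversible


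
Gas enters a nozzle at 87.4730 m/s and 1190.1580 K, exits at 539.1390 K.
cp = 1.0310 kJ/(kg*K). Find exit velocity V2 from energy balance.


dT = 651.0190 K
2*cp*1000*dT = 1342401.1780
V1^2 = 7651.5257
V2 = sqrt(1350052.7037) = 1161.9177 m/s

1161.9177 m/s


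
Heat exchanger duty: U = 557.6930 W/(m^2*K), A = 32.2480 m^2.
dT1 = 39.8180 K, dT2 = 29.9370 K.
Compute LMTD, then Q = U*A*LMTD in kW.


LMTD = 34.6430 K
Q = 557.6930 * 32.2480 * 34.6430 = 623035.7499 W = 623.0357 kW

623.0357 kW


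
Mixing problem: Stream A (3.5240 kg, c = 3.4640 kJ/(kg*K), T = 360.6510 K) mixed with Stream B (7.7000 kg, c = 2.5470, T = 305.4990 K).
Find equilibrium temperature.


num = 10393.9316
den = 31.8190
Tf = 326.6577 K

326.6577 K


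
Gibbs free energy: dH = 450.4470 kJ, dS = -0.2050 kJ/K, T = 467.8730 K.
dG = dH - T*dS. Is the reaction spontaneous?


T*dS = 467.8730 * -0.2050 = -95.9140 kJ
dG = 450.4470 + 95.9140 = 546.3610 kJ (non-spontaneous)

dG = 546.3610 kJ, non-spontaneous


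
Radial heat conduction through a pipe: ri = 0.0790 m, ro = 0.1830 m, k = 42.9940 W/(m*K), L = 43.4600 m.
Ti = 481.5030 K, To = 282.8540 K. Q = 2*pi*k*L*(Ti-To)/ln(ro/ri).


dT = 198.6490 K
ln(ro/ri) = 0.8400
Q = 2*pi*42.9940*43.4600*198.6490 / 0.8400 = 2776289.4199 W

2776289.4199 W


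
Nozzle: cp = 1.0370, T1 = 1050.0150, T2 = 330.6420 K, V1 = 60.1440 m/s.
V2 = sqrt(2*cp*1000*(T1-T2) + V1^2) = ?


dT = 719.3730 K
2*cp*1000*dT = 1491979.6020
V1^2 = 3617.3007
V2 = sqrt(1495596.9027) = 1222.9460 m/s

1222.9460 m/s


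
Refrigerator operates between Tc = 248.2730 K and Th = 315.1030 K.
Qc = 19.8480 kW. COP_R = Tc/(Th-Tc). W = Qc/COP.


COP = 248.2730 / 66.8300 = 3.7150
W = 19.8480 / 3.7150 = 5.3427 kW

COP = 3.7150, W = 5.3427 kW


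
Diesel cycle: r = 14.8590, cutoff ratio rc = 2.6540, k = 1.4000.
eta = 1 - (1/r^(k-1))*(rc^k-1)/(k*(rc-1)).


r^(k-1) = 2.9430
rc^k = 3.9216
eta = 0.5713 = 57.1295%

57.1295%


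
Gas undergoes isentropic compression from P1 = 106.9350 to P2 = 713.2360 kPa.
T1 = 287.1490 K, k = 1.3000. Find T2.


(k-1)/k = 0.2308
(P2/P1)^exp = 1.5495
T2 = 287.1490 * 1.5495 = 444.9255 K

444.9255 K


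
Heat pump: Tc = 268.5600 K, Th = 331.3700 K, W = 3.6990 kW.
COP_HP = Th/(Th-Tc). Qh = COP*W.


COP = 331.3700 / 62.8100 = 5.2758
Qh = 5.2758 * 3.6990 = 19.5150 kW

COP = 5.2758, Qh = 19.5150 kW


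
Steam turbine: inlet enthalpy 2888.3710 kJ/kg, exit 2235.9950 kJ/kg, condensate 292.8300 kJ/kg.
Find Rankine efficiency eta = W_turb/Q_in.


W = 652.3760 kJ/kg
Q_in = 2595.5410 kJ/kg
eta = 0.2513 = 25.1345%

eta = 25.1345%


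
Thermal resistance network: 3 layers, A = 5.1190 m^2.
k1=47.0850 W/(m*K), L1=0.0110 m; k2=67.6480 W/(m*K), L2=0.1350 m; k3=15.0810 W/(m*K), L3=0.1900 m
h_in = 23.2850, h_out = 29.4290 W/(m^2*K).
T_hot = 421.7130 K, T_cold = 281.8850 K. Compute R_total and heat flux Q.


R_conv_in = 1/(23.2850*5.1190) = 0.0084
R_1 = 0.0110/(47.0850*5.1190) = 4.5638e-05
R_2 = 0.1350/(67.6480*5.1190) = 0.0004
R_3 = 0.1900/(15.0810*5.1190) = 0.0025
R_conv_out = 1/(29.4290*5.1190) = 0.0066
R_total = 0.0179 K/W
Q = 139.8280 / 0.0179 = 7801.0658 W

R_total = 0.0179 K/W, Q = 7801.0658 W


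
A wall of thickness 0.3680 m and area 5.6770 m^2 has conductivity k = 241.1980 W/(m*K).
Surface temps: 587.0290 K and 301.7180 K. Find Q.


dT = 285.3110 K
Q = 241.1980 * 5.6770 * 285.3110 / 0.3680 = 1061605.8275 W

1061605.8275 W


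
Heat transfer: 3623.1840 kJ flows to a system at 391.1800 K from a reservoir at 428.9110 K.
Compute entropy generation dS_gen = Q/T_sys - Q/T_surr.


dS_sys = 3623.1840/391.1800 = 9.2622 kJ/K
dS_surr = -3623.1840/428.9110 = -8.4474 kJ/K
dS_gen = 9.2622 - 8.4474 = 0.8148 kJ/K (irreversible)

dS_gen = 0.8148 kJ/K, irreversible


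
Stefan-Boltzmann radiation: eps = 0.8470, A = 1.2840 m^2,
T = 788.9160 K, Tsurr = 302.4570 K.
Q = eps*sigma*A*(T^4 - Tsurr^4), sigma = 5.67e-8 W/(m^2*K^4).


T^4 = 3.8737e+11
Tsurr^4 = 8.3686e+09
Q = 0.8470 * 5.67e-8 * 1.2840 * 3.7900e+11 = 23370.5685 W

23370.5685 W


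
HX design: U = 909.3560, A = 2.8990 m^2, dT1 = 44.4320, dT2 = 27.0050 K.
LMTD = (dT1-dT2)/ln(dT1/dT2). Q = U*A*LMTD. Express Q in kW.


LMTD = 34.9983 K
Q = 909.3560 * 2.8990 * 34.9983 = 92263.4315 W = 92.2634 kW

92.2634 kW


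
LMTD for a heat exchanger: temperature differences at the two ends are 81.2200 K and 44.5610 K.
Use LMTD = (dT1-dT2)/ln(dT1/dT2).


dT1/dT2 = 1.8227
ln(dT1/dT2) = 0.6003
LMTD = 36.6590 / 0.6003 = 61.0675 K

61.0675 K


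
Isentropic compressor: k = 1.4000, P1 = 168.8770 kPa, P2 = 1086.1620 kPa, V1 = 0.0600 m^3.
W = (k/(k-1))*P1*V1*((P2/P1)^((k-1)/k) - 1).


(k-1)/k = 0.2857
(P2/P1)^exp = 1.7020
W = 3.5000 * 168.8770 * 0.0600 * (1.7020 - 1) = 24.8945 kJ

24.8945 kJ


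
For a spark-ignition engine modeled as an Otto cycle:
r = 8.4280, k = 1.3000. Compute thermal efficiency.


r^(k-1) = 1.8955
eta = 1 - 1/1.8955 = 0.4724 = 47.2427%

47.2427%


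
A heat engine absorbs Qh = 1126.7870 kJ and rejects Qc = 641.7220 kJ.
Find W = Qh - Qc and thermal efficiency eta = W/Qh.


W = 1126.7870 - 641.7220 = 485.0650 kJ
eta = 485.0650 / 1126.7870 = 0.4305 = 43.0485%

W = 485.0650 kJ, eta = 43.0485%


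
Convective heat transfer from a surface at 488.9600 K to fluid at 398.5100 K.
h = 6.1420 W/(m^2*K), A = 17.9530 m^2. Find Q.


dT = 90.4500 K
Q = 6.1420 * 17.9530 * 90.4500 = 9973.6796 W

9973.6796 W


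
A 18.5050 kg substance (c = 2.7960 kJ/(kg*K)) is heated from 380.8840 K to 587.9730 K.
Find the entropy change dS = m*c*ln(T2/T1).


T2/T1 = 1.5437
ln(T2/T1) = 0.4342
dS = 18.5050 * 2.7960 * 0.4342 = 22.4648 kJ/K

22.4648 kJ/K


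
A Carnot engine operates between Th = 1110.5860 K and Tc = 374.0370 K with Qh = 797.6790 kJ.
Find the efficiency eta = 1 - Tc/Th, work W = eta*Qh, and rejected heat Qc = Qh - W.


eta = 1 - 374.0370/1110.5860 = 0.6632
W = 0.6632 * 797.6790 = 529.0267 kJ
Qc = 797.6790 - 529.0267 = 268.6523 kJ

eta = 66.3208%, W = 529.0267 kJ, Qc = 268.6523 kJ


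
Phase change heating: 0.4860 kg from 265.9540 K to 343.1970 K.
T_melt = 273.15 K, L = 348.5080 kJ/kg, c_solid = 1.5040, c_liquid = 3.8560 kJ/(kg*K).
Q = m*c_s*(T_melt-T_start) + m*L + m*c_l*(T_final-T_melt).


Q1 (sensible, solid) = 0.4860 * 1.5040 * 7.1960 = 5.2599 kJ
Q2 (latent) = 0.4860 * 348.5080 = 169.3749 kJ
Q3 (sensible, liquid) = 0.4860 * 3.8560 * 70.0470 = 131.2692 kJ
Q_total = 305.9040 kJ

305.9040 kJ


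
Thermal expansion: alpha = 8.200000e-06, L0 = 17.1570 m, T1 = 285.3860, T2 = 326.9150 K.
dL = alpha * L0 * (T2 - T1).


dT = 41.5290 K
dL = 8.200000e-06 * 17.1570 * 41.5290 = 0.005843 m
L_final = 17.162843 m

dL = 0.005843 m


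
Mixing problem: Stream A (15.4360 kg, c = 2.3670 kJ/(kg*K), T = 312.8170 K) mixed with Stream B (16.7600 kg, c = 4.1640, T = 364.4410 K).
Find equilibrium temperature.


num = 36863.2402
den = 106.3257
Tf = 346.7013 K

346.7013 K


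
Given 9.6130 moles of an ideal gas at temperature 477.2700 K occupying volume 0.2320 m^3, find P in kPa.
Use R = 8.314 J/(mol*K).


P = nRT/V = 9.6130 * 8.314 * 477.2700 / 0.2320
= 38144.6030 / 0.2320 = 164416.3922 Pa = 164.4164 kPa

164.4164 kPa


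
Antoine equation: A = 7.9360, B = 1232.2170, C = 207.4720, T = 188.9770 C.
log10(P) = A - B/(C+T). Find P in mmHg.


C+T = 396.4490
B/(C+T) = 3.1081
log10(P) = 7.9360 - 3.1081 = 4.8279
P = 10^4.8279 = 67276.7544 mmHg

67276.7544 mmHg


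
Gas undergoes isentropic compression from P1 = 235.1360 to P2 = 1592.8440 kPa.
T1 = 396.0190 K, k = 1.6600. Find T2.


(k-1)/k = 0.3976
(P2/P1)^exp = 2.1396
T2 = 396.0190 * 2.1396 = 847.3359 K

847.3359 K


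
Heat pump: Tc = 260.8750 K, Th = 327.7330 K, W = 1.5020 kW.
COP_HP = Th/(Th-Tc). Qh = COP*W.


COP = 327.7330 / 66.8580 = 4.9019
Qh = 4.9019 * 1.5020 = 7.3627 kW

COP = 4.9019, Qh = 7.3627 kW


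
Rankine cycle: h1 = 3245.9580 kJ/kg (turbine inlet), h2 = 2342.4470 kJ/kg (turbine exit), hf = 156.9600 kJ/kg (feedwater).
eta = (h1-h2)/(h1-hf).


W = 903.5110 kJ/kg
Q_in = 3088.9980 kJ/kg
eta = 0.2925 = 29.2493%

eta = 29.2493%


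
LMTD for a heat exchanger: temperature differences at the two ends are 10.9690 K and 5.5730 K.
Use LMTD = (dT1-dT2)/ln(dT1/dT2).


dT1/dT2 = 1.9682
ln(dT1/dT2) = 0.6771
LMTD = 5.3960 / 0.6771 = 7.9688 K

7.9688 K


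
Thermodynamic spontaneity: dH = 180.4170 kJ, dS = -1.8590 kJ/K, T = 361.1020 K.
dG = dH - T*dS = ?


T*dS = 361.1020 * -1.8590 = -671.2886 kJ
dG = 180.4170 + 671.2886 = 851.7056 kJ (non-spontaneous)

dG = 851.7056 kJ, non-spontaneous


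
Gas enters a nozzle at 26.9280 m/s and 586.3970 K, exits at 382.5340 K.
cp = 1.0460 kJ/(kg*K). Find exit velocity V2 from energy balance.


dT = 203.8630 K
2*cp*1000*dT = 426481.3960
V1^2 = 725.1172
V2 = sqrt(427206.5132) = 653.6104 m/s

653.6104 m/s


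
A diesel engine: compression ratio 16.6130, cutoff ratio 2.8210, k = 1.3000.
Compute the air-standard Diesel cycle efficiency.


r^(k-1) = 2.3235
rc^k = 3.8506
eta = 0.4817 = 48.1746%

48.1746%


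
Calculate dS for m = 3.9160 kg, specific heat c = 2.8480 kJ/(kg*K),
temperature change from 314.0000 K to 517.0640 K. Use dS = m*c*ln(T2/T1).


T2/T1 = 1.6467
ln(T2/T1) = 0.4988
dS = 3.9160 * 2.8480 * 0.4988 = 5.5627 kJ/K

5.5627 kJ/K


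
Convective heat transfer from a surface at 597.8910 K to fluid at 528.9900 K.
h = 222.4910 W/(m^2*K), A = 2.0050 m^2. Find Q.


dT = 68.9010 K
Q = 222.4910 * 2.0050 * 68.9010 = 30736.3540 W

30736.3540 W


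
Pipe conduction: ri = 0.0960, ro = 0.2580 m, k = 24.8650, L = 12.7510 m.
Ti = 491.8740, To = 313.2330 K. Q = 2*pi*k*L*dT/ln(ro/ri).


dT = 178.6410 K
ln(ro/ri) = 0.9886
Q = 2*pi*24.8650*12.7510*178.6410 / 0.9886 = 359971.4916 W

359971.4916 W


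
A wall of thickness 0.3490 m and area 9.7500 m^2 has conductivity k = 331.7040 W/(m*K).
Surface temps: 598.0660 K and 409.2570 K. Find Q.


dT = 188.8090 K
Q = 331.7040 * 9.7500 * 188.8090 / 0.3490 = 1749655.6740 W

1749655.6740 W


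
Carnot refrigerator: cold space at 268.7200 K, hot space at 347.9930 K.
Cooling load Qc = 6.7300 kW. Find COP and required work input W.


COP = 268.7200 / 79.2730 = 3.3898
W = 6.7300 / 3.3898 = 1.9854 kW

COP = 3.3898, W = 1.9854 kW


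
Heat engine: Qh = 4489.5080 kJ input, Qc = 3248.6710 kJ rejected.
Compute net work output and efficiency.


W = 4489.5080 - 3248.6710 = 1240.8370 kJ
eta = 1240.8370 / 4489.5080 = 0.2764 = 27.6386%

W = 1240.8370 kJ, eta = 27.6386%


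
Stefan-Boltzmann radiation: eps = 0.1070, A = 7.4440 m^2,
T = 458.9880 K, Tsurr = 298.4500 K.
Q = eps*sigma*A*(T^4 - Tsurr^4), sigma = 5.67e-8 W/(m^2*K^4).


T^4 = 4.4382e+10
Tsurr^4 = 7.9339e+09
Q = 0.1070 * 5.67e-8 * 7.4440 * 3.6448e+10 = 1646.0624 W

1646.0624 W


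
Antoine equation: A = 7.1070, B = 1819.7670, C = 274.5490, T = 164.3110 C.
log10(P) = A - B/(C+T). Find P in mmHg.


C+T = 438.8600
B/(C+T) = 4.1466
log10(P) = 7.1070 - 4.1466 = 2.9604
P = 10^2.9604 = 912.8985 mmHg

912.8985 mmHg


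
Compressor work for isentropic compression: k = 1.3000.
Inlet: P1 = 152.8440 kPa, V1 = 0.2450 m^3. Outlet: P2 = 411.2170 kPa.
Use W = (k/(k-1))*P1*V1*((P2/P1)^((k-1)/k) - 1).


(k-1)/k = 0.2308
(P2/P1)^exp = 1.2566
W = 4.3333 * 152.8440 * 0.2450 * (1.2566 - 1) = 41.6349 kJ

41.6349 kJ


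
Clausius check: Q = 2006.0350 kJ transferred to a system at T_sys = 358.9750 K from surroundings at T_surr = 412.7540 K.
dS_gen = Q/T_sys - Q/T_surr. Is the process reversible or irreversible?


dS_sys = 2006.0350/358.9750 = 5.5882 kJ/K
dS_surr = -2006.0350/412.7540 = -4.8601 kJ/K
dS_gen = 5.5882 - 4.8601 = 0.7281 kJ/K (irreversible)

dS_gen = 0.7281 kJ/K, irreversible


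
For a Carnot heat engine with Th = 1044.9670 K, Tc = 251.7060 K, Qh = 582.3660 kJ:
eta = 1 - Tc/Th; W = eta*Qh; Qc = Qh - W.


eta = 1 - 251.7060/1044.9670 = 0.7591
W = 0.7591 * 582.3660 = 442.0888 kJ
Qc = 582.3660 - 442.0888 = 140.2772 kJ

eta = 75.9125%, W = 442.0888 kJ, Qc = 140.2772 kJ


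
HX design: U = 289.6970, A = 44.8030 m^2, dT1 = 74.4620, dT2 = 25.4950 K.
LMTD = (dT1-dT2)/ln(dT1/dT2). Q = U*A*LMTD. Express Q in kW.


LMTD = 45.6864 K
Q = 289.6970 * 44.8030 * 45.6864 = 592977.4446 W = 592.9774 kW

592.9774 kW


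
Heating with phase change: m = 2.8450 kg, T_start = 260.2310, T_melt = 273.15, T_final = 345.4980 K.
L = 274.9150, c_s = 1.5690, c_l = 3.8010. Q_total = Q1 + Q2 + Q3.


Q1 (sensible, solid) = 2.8450 * 1.5690 * 12.9190 = 57.6679 kJ
Q2 (latent) = 2.8450 * 274.9150 = 782.1332 kJ
Q3 (sensible, liquid) = 2.8450 * 3.8010 * 72.3480 = 782.3601 kJ
Q_total = 1622.1611 kJ

1622.1611 kJ


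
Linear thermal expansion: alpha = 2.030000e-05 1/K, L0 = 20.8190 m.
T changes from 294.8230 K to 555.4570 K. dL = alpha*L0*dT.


dT = 260.6340 K
dL = 2.030000e-05 * 20.8190 * 260.6340 = 0.110151 m
L_final = 20.929151 m

dL = 0.110151 m


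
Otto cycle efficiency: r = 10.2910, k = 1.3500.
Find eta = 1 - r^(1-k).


r^(k-1) = 2.2613
eta = 1 - 1/2.2613 = 0.5578 = 55.7779%

55.7779%


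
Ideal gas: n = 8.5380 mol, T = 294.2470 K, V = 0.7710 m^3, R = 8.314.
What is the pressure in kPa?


P = nRT/V = 8.5380 * 8.314 * 294.2470 / 0.7710
= 20887.1033 / 0.7710 = 27090.9251 Pa = 27.0909 kPa

27.0909 kPa


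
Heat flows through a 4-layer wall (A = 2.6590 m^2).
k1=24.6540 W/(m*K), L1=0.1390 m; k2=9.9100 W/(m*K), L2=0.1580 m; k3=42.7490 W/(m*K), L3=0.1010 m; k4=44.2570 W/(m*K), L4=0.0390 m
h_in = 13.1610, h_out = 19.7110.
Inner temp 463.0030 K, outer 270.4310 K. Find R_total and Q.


R_conv_in = 1/(13.1610*2.6590) = 0.0286
R_1 = 0.1390/(24.6540*2.6590) = 0.0021
R_2 = 0.1580/(9.9100*2.6590) = 0.0060
R_3 = 0.1010/(42.7490*2.6590) = 0.0009
R_4 = 0.0390/(44.2570*2.6590) = 0.0003
R_conv_out = 1/(19.7110*2.6590) = 0.0191
R_total = 0.0570 K/W
Q = 192.5720 / 0.0570 = 3378.9571 W

R_total = 0.0570 K/W, Q = 3378.9571 W


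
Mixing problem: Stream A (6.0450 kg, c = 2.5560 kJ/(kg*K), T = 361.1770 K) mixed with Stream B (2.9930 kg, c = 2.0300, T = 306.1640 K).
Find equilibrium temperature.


num = 7440.7412
den = 21.5268
Tf = 345.6500 K

345.6500 K


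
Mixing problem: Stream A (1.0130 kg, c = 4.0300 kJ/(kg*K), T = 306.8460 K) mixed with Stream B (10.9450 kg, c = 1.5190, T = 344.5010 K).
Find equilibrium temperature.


num = 6980.1509
den = 20.7078
Tf = 337.0776 K

337.0776 K


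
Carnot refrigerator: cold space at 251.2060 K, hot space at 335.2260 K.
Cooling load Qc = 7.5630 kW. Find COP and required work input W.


COP = 251.2060 / 84.0200 = 2.9898
W = 7.5630 / 2.9898 = 2.5296 kW

COP = 2.9898, W = 2.5296 kW


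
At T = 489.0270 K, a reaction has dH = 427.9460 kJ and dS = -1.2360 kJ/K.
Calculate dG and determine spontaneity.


T*dS = 489.0270 * -1.2360 = -604.4374 kJ
dG = 427.9460 + 604.4374 = 1032.3834 kJ (non-spontaneous)

dG = 1032.3834 kJ, non-spontaneous


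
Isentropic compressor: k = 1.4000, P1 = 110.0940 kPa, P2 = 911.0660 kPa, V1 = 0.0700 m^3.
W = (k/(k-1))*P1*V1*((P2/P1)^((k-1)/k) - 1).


(k-1)/k = 0.2857
(P2/P1)^exp = 1.8290
W = 3.5000 * 110.0940 * 0.0700 * (1.8290 - 1) = 22.3619 kJ

22.3619 kJ


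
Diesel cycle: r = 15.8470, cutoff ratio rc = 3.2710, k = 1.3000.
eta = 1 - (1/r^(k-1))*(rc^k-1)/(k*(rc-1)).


r^(k-1) = 2.2908
rc^k = 4.6675
eta = 0.4577 = 45.7717%

45.7717%


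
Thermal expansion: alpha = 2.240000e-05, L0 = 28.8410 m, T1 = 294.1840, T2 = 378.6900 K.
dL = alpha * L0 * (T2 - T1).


dT = 84.5060 K
dL = 2.240000e-05 * 28.8410 * 84.5060 = 0.054594 m
L_final = 28.895594 m

dL = 0.054594 m


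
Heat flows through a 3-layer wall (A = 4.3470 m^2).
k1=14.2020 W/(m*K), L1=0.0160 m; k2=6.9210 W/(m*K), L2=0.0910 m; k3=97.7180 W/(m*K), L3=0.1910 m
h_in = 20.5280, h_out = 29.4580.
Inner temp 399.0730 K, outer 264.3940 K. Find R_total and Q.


R_conv_in = 1/(20.5280*4.3470) = 0.0112
R_1 = 0.0160/(14.2020*4.3470) = 0.0003
R_2 = 0.0910/(6.9210*4.3470) = 0.0030
R_3 = 0.1910/(97.7180*4.3470) = 0.0004
R_conv_out = 1/(29.4580*4.3470) = 0.0078
R_total = 0.0227 K/W
Q = 134.6790 / 0.0227 = 5920.1995 W

R_total = 0.0227 K/W, Q = 5920.1995 W


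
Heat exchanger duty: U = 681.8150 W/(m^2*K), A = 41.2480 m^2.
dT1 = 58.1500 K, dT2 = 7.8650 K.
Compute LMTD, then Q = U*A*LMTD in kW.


LMTD = 25.1349 K
Q = 681.8150 * 41.2480 * 25.1349 = 706881.9815 W = 706.8820 kW

706.8820 kW


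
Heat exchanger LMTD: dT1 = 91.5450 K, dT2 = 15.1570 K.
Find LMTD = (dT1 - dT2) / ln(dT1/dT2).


dT1/dT2 = 6.0398
ln(dT1/dT2) = 1.7984
LMTD = 76.3880 / 1.7984 = 42.4763 K

42.4763 K


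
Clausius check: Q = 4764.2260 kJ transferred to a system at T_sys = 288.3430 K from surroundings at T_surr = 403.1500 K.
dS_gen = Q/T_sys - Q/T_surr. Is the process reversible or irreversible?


dS_sys = 4764.2260/288.3430 = 16.5228 kJ/K
dS_surr = -4764.2260/403.1500 = -11.8175 kJ/K
dS_gen = 16.5228 - 11.8175 = 4.7053 kJ/K (irreversible)

dS_gen = 4.7053 kJ/K, irreversible


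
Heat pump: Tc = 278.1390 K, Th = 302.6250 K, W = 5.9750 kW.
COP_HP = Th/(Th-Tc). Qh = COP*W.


COP = 302.6250 / 24.4860 = 12.3591
Qh = 12.3591 * 5.9750 = 73.8456 kW

COP = 12.3591, Qh = 73.8456 kW


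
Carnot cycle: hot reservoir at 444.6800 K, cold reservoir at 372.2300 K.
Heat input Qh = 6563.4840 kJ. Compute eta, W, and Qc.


eta = 1 - 372.2300/444.6800 = 0.1629
W = 0.1629 * 6563.4840 = 1069.3632 kJ
Qc = 6563.4840 - 1069.3632 = 5494.1208 kJ

eta = 16.2926%, W = 1069.3632 kJ, Qc = 5494.1208 kJ


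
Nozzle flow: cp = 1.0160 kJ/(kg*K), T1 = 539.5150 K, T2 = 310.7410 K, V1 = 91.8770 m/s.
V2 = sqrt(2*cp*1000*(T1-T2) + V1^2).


dT = 228.7740 K
2*cp*1000*dT = 464868.7680
V1^2 = 8441.3831
V2 = sqrt(473310.1511) = 687.9754 m/s

687.9754 m/s


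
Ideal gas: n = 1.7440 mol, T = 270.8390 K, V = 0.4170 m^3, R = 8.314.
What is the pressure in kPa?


P = nRT/V = 1.7440 * 8.314 * 270.8390 / 0.4170
= 3927.0615 / 0.4170 = 9417.4137 Pa = 9.4174 kPa

9.4174 kPa


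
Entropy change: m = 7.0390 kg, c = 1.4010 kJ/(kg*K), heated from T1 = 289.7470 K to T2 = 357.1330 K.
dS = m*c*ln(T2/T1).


T2/T1 = 1.2326
ln(T2/T1) = 0.2091
dS = 7.0390 * 1.4010 * 0.2091 = 2.0621 kJ/K

2.0621 kJ/K


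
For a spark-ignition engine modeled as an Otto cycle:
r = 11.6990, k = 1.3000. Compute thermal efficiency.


r^(k-1) = 2.0914
eta = 1 - 1/2.0914 = 0.5219 = 52.1860%

52.1860%


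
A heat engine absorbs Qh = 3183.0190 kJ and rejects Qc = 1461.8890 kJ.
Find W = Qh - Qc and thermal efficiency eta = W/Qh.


W = 3183.0190 - 1461.8890 = 1721.1300 kJ
eta = 1721.1300 / 3183.0190 = 0.5407 = 54.0723%

W = 1721.1300 kJ, eta = 54.0723%


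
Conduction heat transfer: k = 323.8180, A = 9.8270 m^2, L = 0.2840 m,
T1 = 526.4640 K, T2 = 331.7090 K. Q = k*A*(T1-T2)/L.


dT = 194.7550 K
Q = 323.8180 * 9.8270 * 194.7550 / 0.2840 = 2182188.2771 W

2182188.2771 W


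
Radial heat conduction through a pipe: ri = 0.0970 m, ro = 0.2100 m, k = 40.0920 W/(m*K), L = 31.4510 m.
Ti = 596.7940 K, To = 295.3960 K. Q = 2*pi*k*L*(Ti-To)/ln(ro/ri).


dT = 301.3980 K
ln(ro/ri) = 0.7724
Q = 2*pi*40.0920*31.4510*301.3980 / 0.7724 = 3091520.1980 W

3091520.1980 W


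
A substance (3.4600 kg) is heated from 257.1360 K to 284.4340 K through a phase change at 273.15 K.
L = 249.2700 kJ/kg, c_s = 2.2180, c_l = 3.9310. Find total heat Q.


Q1 (sensible, solid) = 3.4600 * 2.2180 * 16.0140 = 122.8959 kJ
Q2 (latent) = 3.4600 * 249.2700 = 862.4742 kJ
Q3 (sensible, liquid) = 3.4600 * 3.9310 * 11.2840 = 153.4766 kJ
Q_total = 1138.8467 kJ

1138.8467 kJ


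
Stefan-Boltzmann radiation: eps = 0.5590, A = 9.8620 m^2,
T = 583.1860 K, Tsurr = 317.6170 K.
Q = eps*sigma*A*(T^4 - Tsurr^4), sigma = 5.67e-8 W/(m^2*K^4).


T^4 = 1.1567e+11
Tsurr^4 = 1.0177e+10
Q = 0.5590 * 5.67e-8 * 9.8620 * 1.0550e+11 = 32975.5715 W

32975.5715 W


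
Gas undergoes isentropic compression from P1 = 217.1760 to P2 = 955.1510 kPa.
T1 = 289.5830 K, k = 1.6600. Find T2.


(k-1)/k = 0.3976
(P2/P1)^exp = 1.8020
T2 = 289.5830 * 1.8020 = 521.8277 K

521.8277 K


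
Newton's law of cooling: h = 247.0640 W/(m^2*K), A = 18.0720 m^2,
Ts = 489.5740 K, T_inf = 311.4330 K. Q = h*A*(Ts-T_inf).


dT = 178.1410 K
Q = 247.0640 * 18.0720 * 178.1410 = 795388.9848 W

795388.9848 W


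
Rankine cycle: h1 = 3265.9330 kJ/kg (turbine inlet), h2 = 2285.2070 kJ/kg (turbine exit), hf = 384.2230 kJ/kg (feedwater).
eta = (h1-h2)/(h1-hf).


W = 980.7260 kJ/kg
Q_in = 2881.7100 kJ/kg
eta = 0.3403 = 34.0328%

eta = 34.0328%


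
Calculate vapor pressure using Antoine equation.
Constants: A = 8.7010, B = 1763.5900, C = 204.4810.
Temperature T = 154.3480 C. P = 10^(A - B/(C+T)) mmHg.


C+T = 358.8290
B/(C+T) = 4.9148
log10(P) = 8.7010 - 4.9148 = 3.7862
P = 10^3.7862 = 6111.5586 mmHg

6111.5586 mmHg


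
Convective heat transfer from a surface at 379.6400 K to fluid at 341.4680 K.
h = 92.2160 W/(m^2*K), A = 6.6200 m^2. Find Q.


dT = 38.1720 K
Q = 92.2160 * 6.6200 * 38.1720 = 23302.8578 W

23302.8578 W


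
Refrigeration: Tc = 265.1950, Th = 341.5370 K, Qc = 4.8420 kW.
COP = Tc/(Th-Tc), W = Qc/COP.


COP = 265.1950 / 76.3420 = 3.4738
W = 4.8420 / 3.4738 = 1.3939 kW

COP = 3.4738, W = 1.3939 kW


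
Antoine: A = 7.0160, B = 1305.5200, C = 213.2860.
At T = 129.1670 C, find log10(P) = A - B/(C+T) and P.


C+T = 342.4530
B/(C+T) = 3.8123
log10(P) = 7.0160 - 3.8123 = 3.2037
P = 10^3.2037 = 1598.5993 mmHg

1598.5993 mmHg


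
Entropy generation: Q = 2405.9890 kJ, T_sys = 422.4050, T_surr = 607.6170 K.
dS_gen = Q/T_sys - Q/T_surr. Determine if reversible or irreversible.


dS_sys = 2405.9890/422.4050 = 5.6959 kJ/K
dS_surr = -2405.9890/607.6170 = -3.9597 kJ/K
dS_gen = 5.6959 - 3.9597 = 1.7362 kJ/K (irreversible)

dS_gen = 1.7362 kJ/K, irreversible


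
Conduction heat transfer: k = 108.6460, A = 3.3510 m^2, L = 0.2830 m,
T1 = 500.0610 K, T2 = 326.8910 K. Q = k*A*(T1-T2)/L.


dT = 173.1700 K
Q = 108.6460 * 3.3510 * 173.1700 / 0.2830 = 222779.0722 W

222779.0722 W


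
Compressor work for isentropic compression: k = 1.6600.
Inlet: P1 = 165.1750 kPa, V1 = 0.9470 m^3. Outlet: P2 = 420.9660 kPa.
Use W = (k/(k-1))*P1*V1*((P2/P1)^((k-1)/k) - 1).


(k-1)/k = 0.3976
(P2/P1)^exp = 1.4506
W = 2.5152 * 165.1750 * 0.9470 * (1.4506 - 1) = 177.2685 kJ

177.2685 kJ


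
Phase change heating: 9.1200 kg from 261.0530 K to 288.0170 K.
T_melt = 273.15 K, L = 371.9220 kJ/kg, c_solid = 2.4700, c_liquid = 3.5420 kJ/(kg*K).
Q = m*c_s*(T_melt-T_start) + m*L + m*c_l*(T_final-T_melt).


Q1 (sensible, solid) = 9.1200 * 2.4700 * 12.0970 = 272.5019 kJ
Q2 (latent) = 9.1200 * 371.9220 = 3391.9286 kJ
Q3 (sensible, liquid) = 9.1200 * 3.5420 * 14.8670 = 480.2493 kJ
Q_total = 4144.6798 kJ

4144.6798 kJ


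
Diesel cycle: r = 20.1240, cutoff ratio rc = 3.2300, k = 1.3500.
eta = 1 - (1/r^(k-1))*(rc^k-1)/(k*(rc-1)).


r^(k-1) = 2.8596
rc^k = 4.8688
eta = 0.5506 = 55.0593%

55.0593%


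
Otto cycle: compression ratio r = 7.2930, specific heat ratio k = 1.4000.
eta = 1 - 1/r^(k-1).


r^(k-1) = 2.2139
eta = 1 - 1/2.2139 = 0.5483 = 54.8313%

54.8313%


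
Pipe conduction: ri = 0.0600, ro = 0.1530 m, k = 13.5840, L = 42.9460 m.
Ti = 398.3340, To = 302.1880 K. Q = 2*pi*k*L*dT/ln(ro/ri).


dT = 96.1460 K
ln(ro/ri) = 0.9361
Q = 2*pi*13.5840*42.9460*96.1460 / 0.9361 = 376480.3535 W

376480.3535 W


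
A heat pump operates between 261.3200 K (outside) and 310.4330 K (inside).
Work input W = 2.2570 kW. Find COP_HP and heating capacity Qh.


COP = 310.4330 / 49.1130 = 6.3208
Qh = 6.3208 * 2.2570 = 14.2660 kW

COP = 6.3208, Qh = 14.2660 kW


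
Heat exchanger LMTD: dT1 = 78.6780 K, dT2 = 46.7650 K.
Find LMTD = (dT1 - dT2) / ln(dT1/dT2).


dT1/dT2 = 1.6824
ln(dT1/dT2) = 0.5202
LMTD = 31.9130 / 0.5202 = 61.3442 K

61.3442 K


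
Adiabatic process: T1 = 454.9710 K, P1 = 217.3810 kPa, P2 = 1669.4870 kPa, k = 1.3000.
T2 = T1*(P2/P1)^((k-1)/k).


(k-1)/k = 0.2308
(P2/P1)^exp = 1.6007
T2 = 454.9710 * 1.6007 = 728.2792 K

728.2792 K


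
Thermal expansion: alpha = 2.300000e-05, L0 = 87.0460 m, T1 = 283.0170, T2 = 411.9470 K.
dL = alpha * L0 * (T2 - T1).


dT = 128.9300 K
dL = 2.300000e-05 * 87.0460 * 128.9300 = 0.258125 m
L_final = 87.304125 m

dL = 0.258125 m


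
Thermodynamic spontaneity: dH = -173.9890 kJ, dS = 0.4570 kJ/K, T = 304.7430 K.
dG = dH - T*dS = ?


T*dS = 304.7430 * 0.4570 = 139.2676 kJ
dG = -173.9890 - 139.2676 = -313.2566 kJ (spontaneous)

dG = -313.2566 kJ, spontaneous


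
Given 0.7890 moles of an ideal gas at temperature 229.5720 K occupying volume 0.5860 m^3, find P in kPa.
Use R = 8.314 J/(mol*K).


P = nRT/V = 0.7890 * 8.314 * 229.5720 / 0.5860
= 1505.9340 / 0.5860 = 2569.8533 Pa = 2.5699 kPa

2.5699 kPa


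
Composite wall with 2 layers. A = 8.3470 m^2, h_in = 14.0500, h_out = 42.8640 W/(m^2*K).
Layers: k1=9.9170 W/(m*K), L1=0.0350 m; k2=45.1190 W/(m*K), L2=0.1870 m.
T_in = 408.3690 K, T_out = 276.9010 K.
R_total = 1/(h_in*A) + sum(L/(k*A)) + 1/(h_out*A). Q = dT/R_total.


R_conv_in = 1/(14.0500*8.3470) = 0.0085
R_1 = 0.0350/(9.9170*8.3470) = 0.0004
R_2 = 0.1870/(45.1190*8.3470) = 0.0005
R_conv_out = 1/(42.8640*8.3470) = 0.0028
R_total = 0.0122 K/W
Q = 131.4680 / 0.0122 = 10739.7368 W

R_total = 0.0122 K/W, Q = 10739.7368 W


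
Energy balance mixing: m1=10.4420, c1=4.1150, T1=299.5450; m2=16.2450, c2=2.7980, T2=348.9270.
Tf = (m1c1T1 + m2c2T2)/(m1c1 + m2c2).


num = 28731.0551
den = 88.4223
Tf = 324.9298 K

324.9298 K


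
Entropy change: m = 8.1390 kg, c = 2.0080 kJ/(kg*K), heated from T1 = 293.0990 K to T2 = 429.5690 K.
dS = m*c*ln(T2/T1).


T2/T1 = 1.4656
ln(T2/T1) = 0.3823
dS = 8.1390 * 2.0080 * 0.3823 = 6.2475 kJ/K

6.2475 kJ/K


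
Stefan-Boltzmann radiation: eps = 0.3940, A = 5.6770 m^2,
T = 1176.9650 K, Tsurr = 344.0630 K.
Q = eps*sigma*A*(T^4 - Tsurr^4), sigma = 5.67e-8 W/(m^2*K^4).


T^4 = 1.9189e+12
Tsurr^4 = 1.4014e+10
Q = 0.3940 * 5.67e-8 * 5.6770 * 1.9049e+12 = 241584.5206 W

241584.5206 W


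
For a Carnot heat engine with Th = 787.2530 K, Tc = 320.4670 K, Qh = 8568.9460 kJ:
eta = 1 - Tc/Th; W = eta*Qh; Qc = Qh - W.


eta = 1 - 320.4670/787.2530 = 0.5929
W = 0.5929 * 8568.9460 = 5080.7860 kJ
Qc = 8568.9460 - 5080.7860 = 3488.1600 kJ

eta = 59.2930%, W = 5080.7860 kJ, Qc = 3488.1600 kJ


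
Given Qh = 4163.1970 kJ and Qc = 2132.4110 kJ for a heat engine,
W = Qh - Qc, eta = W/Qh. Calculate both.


W = 4163.1970 - 2132.4110 = 2030.7860 kJ
eta = 2030.7860 / 4163.1970 = 0.4878 = 48.7795%

W = 2030.7860 kJ, eta = 48.7795%


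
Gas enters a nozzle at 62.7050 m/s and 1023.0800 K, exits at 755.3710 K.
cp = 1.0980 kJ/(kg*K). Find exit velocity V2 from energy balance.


dT = 267.7090 K
2*cp*1000*dT = 587888.9640
V1^2 = 3931.9170
V2 = sqrt(591820.8810) = 769.2990 m/s

769.2990 m/s


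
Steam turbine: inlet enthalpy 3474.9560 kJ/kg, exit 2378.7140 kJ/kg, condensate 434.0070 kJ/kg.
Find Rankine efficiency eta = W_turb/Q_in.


W = 1096.2420 kJ/kg
Q_in = 3040.9490 kJ/kg
eta = 0.3605 = 36.0493%

eta = 36.0493%


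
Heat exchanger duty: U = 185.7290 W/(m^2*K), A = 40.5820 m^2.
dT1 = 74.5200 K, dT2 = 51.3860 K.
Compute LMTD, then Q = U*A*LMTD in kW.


LMTD = 62.2381 K
Q = 185.7290 * 40.5820 * 62.2381 = 469104.1260 W = 469.1041 kW

469.1041 kW


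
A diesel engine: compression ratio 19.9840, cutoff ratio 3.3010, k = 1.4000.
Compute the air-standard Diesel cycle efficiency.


r^(k-1) = 3.3134
rc^k = 5.3224
eta = 0.5950 = 59.5049%

59.5049%


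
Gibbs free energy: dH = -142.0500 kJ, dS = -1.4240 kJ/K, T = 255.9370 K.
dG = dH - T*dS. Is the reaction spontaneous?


T*dS = 255.9370 * -1.4240 = -364.4543 kJ
dG = -142.0500 + 364.4543 = 222.4043 kJ (non-spontaneous)

dG = 222.4043 kJ, non-spontaneous


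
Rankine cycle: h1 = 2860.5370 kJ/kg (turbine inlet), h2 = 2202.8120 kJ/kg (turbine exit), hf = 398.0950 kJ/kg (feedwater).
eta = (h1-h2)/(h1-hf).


W = 657.7250 kJ/kg
Q_in = 2462.4420 kJ/kg
eta = 0.2671 = 26.7103%

eta = 26.7103%


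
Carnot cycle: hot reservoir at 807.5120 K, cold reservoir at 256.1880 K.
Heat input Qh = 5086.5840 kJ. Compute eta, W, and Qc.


eta = 1 - 256.1880/807.5120 = 0.6827
W = 0.6827 * 5086.5840 = 3472.8349 kJ
Qc = 5086.5840 - 3472.8349 = 1613.7491 kJ

eta = 68.2744%, W = 3472.8349 kJ, Qc = 1613.7491 kJ


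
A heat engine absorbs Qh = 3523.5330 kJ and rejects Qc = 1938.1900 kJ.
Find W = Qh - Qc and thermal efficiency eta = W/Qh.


W = 3523.5330 - 1938.1900 = 1585.3430 kJ
eta = 1585.3430 / 3523.5330 = 0.4499 = 44.9930%

W = 1585.3430 kJ, eta = 44.9930%
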